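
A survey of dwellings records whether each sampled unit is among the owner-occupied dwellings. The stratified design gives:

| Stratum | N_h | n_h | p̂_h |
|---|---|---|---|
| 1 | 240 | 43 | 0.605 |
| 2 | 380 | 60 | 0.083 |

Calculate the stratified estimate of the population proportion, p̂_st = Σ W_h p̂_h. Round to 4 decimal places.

N = 620; stratum weights W_h = N_h/N.
p̂_st = Σ W_h p̂_h = (240·0.605 + 380·0.083)/620 = 0.28506

p̂_st ≈ 0.2851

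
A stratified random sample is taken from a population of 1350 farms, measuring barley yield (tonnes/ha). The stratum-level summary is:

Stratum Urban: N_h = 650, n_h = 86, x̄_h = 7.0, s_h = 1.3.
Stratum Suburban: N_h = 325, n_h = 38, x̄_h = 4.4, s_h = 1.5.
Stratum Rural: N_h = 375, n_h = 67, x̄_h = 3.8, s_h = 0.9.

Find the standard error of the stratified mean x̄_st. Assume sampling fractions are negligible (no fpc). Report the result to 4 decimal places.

V̂(x̄_st) = Σ W_h² s_h²/n_h, with W_h = N_h/N and N = 1350:
  stratum Urban: (650/1350)²·1.3²/86 = 0.00455562
  stratum Suburban: (325/1350)²·1.5²/38 = 0.00343161
  stratum Rural: (375/1350)²·0.9²/67 = 0.000932836
V̂(x̄_st) = 0.00892007
SE(x̄_st) = √0.00892007 = 0.0944461

SE(x̄_st) ≈ 0.0944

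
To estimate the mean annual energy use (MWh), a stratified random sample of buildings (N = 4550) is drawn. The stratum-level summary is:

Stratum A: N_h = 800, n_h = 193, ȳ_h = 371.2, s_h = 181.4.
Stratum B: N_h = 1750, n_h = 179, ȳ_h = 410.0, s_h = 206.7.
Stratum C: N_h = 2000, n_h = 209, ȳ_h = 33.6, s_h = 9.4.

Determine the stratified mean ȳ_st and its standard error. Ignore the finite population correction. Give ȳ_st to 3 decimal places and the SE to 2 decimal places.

ȳ_st ≈ 237.727, SE ≈ 6.38

ȳ_st = Σ W_h ȳ_h = (800·371.2 + 1750·410.0 + 2000·33.6)/4550 = 237.72747
V̂(ȳ_st) = Σ W_h² s_h²/n_h, with W_h = N_h/N and N = 4550:
  stratum A: (800/4550)²·181.4²/193 = 5.27077
  stratum B: (1750/4550)²·206.7²/179 = 35.3087
  stratum C: (2000/4550)²·9.4²/209 = 0.0816858
V̂(ȳ_st) = 40.6611
SE(ȳ_st) = √40.6611 = 6.37661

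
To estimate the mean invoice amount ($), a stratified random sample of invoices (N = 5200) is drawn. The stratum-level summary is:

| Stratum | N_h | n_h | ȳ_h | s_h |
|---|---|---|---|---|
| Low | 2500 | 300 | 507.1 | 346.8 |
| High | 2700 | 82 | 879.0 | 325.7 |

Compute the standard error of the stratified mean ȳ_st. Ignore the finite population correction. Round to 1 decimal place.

V̂(ȳ_st) = Σ W_h² s_h²/n_h, with W_h = N_h/N and N = 5200:
  stratum Low: (2500/5200)²·346.8²/300 = 92.6638
  stratum High: (2700/5200)²·325.7²/82 = 348.773
V̂(ȳ_st) = 441.437
SE(ȳ_st) = √441.437 = 21.0104

SE(ȳ_st) ≈ 21.0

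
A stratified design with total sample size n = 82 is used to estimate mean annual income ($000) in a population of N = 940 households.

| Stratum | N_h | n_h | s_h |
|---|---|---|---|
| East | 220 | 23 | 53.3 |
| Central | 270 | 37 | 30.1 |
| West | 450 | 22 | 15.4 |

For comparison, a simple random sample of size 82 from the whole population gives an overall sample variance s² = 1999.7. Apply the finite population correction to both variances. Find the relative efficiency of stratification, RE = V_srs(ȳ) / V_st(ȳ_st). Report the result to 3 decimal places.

V̂(ȳ_st) = Σ W_h² (1 − n_h/N_h) s_h²/n_h, with W_h = N_h/N and N = 940:
  stratum East: (220/940)²·(1 − 23/220)·53.3²/23 = 6.05843
  stratum Central: (270/940)²·(1 − 37/270)·30.1²/37 = 1.74339
  stratum West: (450/940)²·(1 − 22/450)·15.4²/22 = 2.34974
V_st = 10.1516
V_srs = (1 − 82/940)·1999.7/82 = 22.2592
Relative efficiency = V_srs / V_st = 22.2592/10.1516 = 2.1927

RE ≈ 2.193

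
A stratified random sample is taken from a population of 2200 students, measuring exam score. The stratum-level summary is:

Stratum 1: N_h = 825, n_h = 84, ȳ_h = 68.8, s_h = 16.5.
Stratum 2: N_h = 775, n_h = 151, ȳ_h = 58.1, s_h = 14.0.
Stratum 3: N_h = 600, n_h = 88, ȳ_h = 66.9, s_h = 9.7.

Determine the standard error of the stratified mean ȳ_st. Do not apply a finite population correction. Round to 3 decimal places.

SE(ȳ_st) ≈ 0.834

V̂(ȳ_st) = Σ W_h² s_h²/n_h, with W_h = N_h/N and N = 2200:
  stratum 1: (825/2200)²·16.5²/84 = 0.455776
  stratum 2: (775/2200)²·14.0²/151 = 0.161078
  stratum 3: (600/2200)²·9.7²/88 = 0.0795276
V̂(ȳ_st) = 0.696382
SE(ȳ_st) = √0.696382 = 0.834495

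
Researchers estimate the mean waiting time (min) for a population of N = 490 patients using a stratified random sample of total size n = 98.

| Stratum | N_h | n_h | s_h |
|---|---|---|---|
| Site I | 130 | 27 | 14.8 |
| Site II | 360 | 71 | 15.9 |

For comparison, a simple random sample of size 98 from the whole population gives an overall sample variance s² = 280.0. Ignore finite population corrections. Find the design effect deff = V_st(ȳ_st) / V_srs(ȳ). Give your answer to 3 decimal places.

V̂(ȳ_st) = Σ W_h² s_h²/n_h, with W_h = N_h/N and N = 490:
  stratum Site I: (130/490)²·14.8²/27 = 0.571024
  stratum Site II: (360/490)²·15.9²/71 = 1.92198
V_st = 2.493
V_srs = s²/n = 280.0/98 = 2.85714
deff = V_st / V_srs = 2.493/2.85714 = 0.8726

deff ≈ 0.873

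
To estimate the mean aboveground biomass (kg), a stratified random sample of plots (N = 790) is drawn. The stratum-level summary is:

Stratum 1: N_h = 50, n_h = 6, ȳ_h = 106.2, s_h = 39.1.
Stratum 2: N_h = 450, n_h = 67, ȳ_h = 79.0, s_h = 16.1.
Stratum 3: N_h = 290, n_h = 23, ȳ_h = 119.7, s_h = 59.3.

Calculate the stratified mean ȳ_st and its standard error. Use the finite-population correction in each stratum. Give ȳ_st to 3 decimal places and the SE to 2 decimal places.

ȳ_st ≈ 95.662, SE ≈ 4.58

ȳ_st = Σ W_h ȳ_h = (50·106.2 + 450·79.0 + 290·119.7)/790 = 95.66203
V̂(ȳ_st) = Σ W_h² (1 − n_h/N_h) s_h²/n_h, with W_h = N_h/N and N = 790:
  stratum 1: (50/790)²·(1 − 6/50)·39.1²/6 = 0.898195
  stratum 2: (450/790)²·(1 − 67/450)·16.1²/67 = 1.0684
  stratum 3: (290/790)²·(1 − 23/290)·59.3²/23 = 18.9687
V̂(ȳ_st) = 20.9353
SE(ȳ_st) = √20.9353 = 4.57551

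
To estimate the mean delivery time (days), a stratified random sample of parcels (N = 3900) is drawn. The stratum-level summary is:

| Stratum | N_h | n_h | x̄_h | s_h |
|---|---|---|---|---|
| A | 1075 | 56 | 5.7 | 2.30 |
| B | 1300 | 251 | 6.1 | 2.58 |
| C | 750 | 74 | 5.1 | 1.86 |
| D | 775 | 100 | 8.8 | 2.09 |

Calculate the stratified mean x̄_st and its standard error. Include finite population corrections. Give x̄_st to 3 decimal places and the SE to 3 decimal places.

x̄_st ≈ 6.334, SE ≈ 0.111

x̄_st = Σ W_h x̄_h = (1075·5.7 + 1300·6.1 + 750·5.1 + 775·8.8)/3900 = 6.33397
V̂(x̄_st) = Σ W_h² (1 − n_h/N_h) s_h²/n_h, with W_h = N_h/N and N = 3900:
  stratum A: (1075/3900)²·(1 − 56/1075)·2.30²/56 = 0.00680332
  stratum B: (1300/3900)²·(1 − 251/1300)·2.58²/251 = 0.00237769
  stratum C: (750/3900)²·(1 − 74/750)·1.86²/74 = 0.00155838
  stratum D: (775/3900)²·(1 − 100/775)·2.09²/100 = 0.00150234
V̂(x̄_st) = 0.0122417
SE(x̄_st) = √0.0122417 = 0.110642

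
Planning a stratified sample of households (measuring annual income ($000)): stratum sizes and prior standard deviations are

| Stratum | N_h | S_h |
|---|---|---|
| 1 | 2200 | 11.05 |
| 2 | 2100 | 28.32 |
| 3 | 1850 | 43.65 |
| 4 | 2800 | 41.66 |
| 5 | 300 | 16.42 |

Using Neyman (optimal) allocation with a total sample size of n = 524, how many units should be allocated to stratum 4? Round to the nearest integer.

Neyman allocation: n_h = n · N_h S_h / Σ N_i S_i, with n = 524.
  stratum 1: N_h·S_h = 2200·11.05 = 24310.00
  stratum 2: N_h·S_h = 2100·28.32 = 59472.00
  stratum 3: N_h·S_h = 1850·43.65 = 80752.50
  stratum 4: N_h·S_h = 2800·41.66 = 116648.00
  stratum 5: N_h·S_h = 300·16.42 = 4926.00
Σ N_h S_h = 286108.50
n for stratum 4 = 524·116648.00/286108.50 = 213.638 → 214

214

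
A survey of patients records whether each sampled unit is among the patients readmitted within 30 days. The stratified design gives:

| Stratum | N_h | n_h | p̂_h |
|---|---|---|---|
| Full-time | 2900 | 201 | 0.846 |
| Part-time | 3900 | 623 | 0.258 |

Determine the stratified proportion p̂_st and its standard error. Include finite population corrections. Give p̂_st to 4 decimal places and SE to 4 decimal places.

p̂_st ≈ 0.5088, SE ≈ 0.0140

N = 6800; stratum weights W_h = N_h/N.
p̂_st = Σ W_h p̂_h = (2900·0.846 + 3900·0.258)/6800 = 0.50876
V̂(p̂_st) = Σ W_h² (1 − n_h/N_h) p̂_h(1−p̂_h)/(n_h−1):
  stratum Full-time: (2900/6800)²·(1 − 201/2900)·0.846·0.154/200 = 0.000110267
  stratum Part-time: (3900/6800)²·(1 − 623/3900)·0.258·0.742/622 = 8.50661e-05
V̂(p̂_st) = 0.000195333; SE = √V̂ = 0.0139761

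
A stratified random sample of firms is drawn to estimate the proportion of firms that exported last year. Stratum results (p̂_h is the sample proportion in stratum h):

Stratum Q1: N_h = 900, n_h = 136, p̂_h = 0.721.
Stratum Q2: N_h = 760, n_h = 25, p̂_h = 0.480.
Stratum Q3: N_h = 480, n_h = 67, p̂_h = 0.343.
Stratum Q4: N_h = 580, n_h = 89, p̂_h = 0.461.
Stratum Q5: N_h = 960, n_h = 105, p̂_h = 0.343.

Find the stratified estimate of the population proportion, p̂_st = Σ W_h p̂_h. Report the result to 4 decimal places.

N = 3680; stratum weights W_h = N_h/N.
p̂_st = Σ W_h p̂_h = (900·0.721 + 760·0.480 + 480·0.343 + 580·0.461 + 960·0.343)/3680 = 0.48234

p̂_st ≈ 0.4823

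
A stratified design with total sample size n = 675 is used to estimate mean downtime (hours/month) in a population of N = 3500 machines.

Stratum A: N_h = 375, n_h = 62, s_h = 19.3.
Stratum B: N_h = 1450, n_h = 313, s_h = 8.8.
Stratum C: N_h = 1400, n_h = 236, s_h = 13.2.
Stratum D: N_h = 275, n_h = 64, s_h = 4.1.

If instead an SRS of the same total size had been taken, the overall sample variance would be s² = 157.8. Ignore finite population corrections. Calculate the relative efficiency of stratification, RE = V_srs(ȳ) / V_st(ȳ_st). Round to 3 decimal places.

RE ≈ 1.011

V̂(ȳ_st) = Σ W_h² s_h²/n_h, with W_h = N_h/N and N = 3500:
  stratum A: (375/3500)²·19.3²/62 = 0.0689683
  stratum B: (1450/3500)²·8.8²/313 = 0.042464
  stratum C: (1400/3500)²·13.2²/236 = 0.118129
  stratum D: (275/3500)²·4.1²/64 = 0.0016215
V_st = 0.231183
V_srs = s²/n = 157.8/675 = 0.233778
Relative efficiency = V_srs / V_st = 0.233778/0.231183 = 1.0112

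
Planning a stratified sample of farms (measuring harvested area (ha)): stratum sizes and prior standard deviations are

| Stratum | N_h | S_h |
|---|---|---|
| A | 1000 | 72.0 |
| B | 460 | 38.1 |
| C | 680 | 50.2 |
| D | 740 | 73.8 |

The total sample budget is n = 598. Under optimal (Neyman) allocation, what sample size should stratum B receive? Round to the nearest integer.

59

Neyman allocation: n_h = n · N_h S_h / Σ N_i S_i, with n = 598.
  stratum A: N_h·S_h = 1000·72.0 = 72000.00
  stratum B: N_h·S_h = 460·38.1 = 17526.00
  stratum C: N_h·S_h = 680·50.2 = 34136.00
  stratum D: N_h·S_h = 740·73.8 = 54612.00
Σ N_h S_h = 178274.00
n for stratum B = 598·17526.00/178274.00 = 58.789 → 59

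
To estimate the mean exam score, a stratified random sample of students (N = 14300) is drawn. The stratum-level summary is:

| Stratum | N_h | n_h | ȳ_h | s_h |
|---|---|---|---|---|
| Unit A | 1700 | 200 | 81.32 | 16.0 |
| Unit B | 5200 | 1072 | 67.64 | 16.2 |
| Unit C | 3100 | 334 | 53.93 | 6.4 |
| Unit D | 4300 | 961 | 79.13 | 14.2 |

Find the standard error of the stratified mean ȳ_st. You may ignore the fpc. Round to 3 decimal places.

SE(ȳ_st) ≈ 0.274

V̂(ȳ_st) = Σ W_h² s_h²/n_h, with W_h = N_h/N and N = 14300:
  stratum Unit A: (1700/14300)²·16.0²/200 = 0.0180899
  stratum Unit B: (5200/14300)²·16.2²/1072 = 0.032372
  stratum Unit C: (3100/14300)²·6.4²/334 = 0.00576321
  stratum Unit D: (4300/14300)²·14.2²/961 = 0.0189722
V̂(ȳ_st) = 0.0751973
SE(ȳ_st) = √0.0751973 = 0.274221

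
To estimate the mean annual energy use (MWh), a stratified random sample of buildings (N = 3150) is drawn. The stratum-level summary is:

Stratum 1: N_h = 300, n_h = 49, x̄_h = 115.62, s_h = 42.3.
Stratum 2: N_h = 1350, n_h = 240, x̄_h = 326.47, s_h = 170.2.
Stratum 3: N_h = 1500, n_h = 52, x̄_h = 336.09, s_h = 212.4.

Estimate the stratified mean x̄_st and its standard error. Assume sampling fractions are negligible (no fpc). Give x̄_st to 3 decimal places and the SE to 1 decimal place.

x̄_st = Σ W_h x̄_h = (300·115.62 + 1350·326.47 + 1500·336.09)/3150 = 310.97000
V̂(x̄_st) = Σ W_h² s_h²/n_h, with W_h = N_h/N and N = 3150:
  stratum 1: (300/3150)²·42.3²/49 = 0.331212
  stratum 2: (1350/3150)²·170.2²/240 = 22.1694
  stratum 3: (1500/3150)²·212.4²/52 = 196.728
V̂(x̄_st) = 219.229
SE(x̄_st) = √219.229 = 14.8064

x̄_st ≈ 310.970, SE ≈ 14.8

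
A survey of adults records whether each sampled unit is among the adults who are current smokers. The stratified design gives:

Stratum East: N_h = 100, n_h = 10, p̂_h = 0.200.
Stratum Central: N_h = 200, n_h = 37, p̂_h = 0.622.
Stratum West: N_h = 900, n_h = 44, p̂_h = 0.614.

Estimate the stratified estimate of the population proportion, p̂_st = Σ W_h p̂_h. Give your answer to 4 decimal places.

p̂_st ≈ 0.5808

N = 1200; stratum weights W_h = N_h/N.
p̂_st = Σ W_h p̂_h = (100·0.200 + 200·0.622 + 900·0.614)/1200 = 0.58083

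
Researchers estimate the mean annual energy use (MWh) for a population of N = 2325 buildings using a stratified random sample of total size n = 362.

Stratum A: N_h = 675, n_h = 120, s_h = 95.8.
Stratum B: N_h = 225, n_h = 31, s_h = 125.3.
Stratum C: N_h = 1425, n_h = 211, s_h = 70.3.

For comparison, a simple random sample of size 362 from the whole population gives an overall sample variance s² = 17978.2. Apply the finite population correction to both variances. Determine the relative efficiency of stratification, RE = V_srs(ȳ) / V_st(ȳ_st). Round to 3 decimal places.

V̂(ȳ_st) = Σ W_h² (1 − n_h/N_h) s_h²/n_h, with W_h = N_h/N and N = 2325:
  stratum A: (675/2325)²·(1 − 120/675)·95.8²/120 = 5.3003
  stratum B: (225/2325)²·(1 − 31/225)·125.3²/31 = 4.08958
  stratum C: (1425/2325)²·(1 − 211/1425)·70.3²/211 = 7.49576
V_st = 16.8856
V_srs = (1 − 362/2325)·17978.2/362 = 41.931
Relative efficiency = V_srs / V_st = 41.931/16.8856 = 2.4832

RE ≈ 2.483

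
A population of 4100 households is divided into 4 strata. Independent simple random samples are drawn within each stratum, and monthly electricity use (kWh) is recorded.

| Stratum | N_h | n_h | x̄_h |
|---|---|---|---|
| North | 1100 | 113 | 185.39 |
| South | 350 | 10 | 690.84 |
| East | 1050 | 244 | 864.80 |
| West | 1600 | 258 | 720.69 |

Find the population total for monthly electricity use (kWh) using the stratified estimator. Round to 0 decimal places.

τ̂_st = Σ N_h x̄_h = 1100·185.39 + 350·690.84 + 1050·864.80 + 1600·720.69 = 2506867

τ̂_st ≈ 2506867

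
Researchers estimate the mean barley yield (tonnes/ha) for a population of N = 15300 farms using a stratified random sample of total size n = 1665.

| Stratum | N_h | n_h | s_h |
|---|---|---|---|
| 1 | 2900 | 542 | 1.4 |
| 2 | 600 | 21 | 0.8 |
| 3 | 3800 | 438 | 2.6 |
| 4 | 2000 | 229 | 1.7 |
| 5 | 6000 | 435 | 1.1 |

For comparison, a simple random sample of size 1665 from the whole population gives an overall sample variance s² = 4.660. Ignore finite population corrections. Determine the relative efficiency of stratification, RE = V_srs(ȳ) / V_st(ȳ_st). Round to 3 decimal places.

V̂(ȳ_st) = Σ W_h² s_h²/n_h, with W_h = N_h/N and N = 15300:
  stratum 1: (2900/15300)²·1.4²/542 = 0.000129918
  stratum 2: (600/15300)²·0.8²/21 = 4.68684e-05
  stratum 3: (3800/15300)²·2.6²/438 = 0.000952044
  stratum 4: (2000/15300)²·1.7²/229 = 0.000215645
  stratum 5: (6000/15300)²·1.1²/435 = 0.000427775
V_st = 0.00177225
V_srs = s²/n = 4.660/1665 = 0.0027988
Relative efficiency = V_srs / V_st = 0.0027988/0.00177225 = 1.5792

RE ≈ 1.579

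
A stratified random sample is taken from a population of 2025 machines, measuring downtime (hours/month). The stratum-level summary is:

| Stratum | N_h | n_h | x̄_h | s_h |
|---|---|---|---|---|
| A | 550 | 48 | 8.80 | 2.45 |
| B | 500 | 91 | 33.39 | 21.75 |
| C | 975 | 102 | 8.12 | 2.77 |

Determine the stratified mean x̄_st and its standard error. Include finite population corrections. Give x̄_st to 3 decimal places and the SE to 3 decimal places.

x̄_st ≈ 14.544, SE ≈ 0.532

x̄_st = Σ W_h x̄_h = (550·8.80 + 500·33.39 + 975·8.12)/2025 = 14.54420
V̂(x̄_st) = Σ W_h² (1 − n_h/N_h) s_h²/n_h, with W_h = N_h/N and N = 2025:
  stratum A: (550/2025)²·(1 − 48/550)·2.45²/48 = 0.00841991
  stratum B: (500/2025)²·(1 − 91/500)·21.75²/91 = 0.259251
  stratum C: (975/2025)²·(1 − 102/975)·2.77²/102 = 0.0156145
V̂(x̄_st) = 0.283285
SE(x̄_st) = √0.283285 = 0.532246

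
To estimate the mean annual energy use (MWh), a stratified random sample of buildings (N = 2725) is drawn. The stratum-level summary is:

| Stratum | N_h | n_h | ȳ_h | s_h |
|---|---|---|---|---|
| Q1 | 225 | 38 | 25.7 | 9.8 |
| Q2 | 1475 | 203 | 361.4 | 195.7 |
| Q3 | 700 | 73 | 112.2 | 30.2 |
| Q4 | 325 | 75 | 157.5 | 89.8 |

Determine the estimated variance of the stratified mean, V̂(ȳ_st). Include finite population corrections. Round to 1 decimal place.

V̂(ȳ_st) ≈ 49.6

V̂(ȳ_st) = Σ W_h² (1 − n_h/N_h) s_h²/n_h, with W_h = N_h/N and N = 2725:
  stratum Q1: (225/2725)²·(1 − 38/225)·9.8²/38 = 0.0143205
  stratum Q2: (1475/2725)²·(1 − 203/1475)·195.7²/203 = 47.6685
  stratum Q3: (700/2725)²·(1 − 73/700)·30.2²/73 = 0.738454
  stratum Q4: (325/2725)²·(1 − 75/325)·89.8²/75 = 1.17647
V̂(ȳ_st) = 49.5978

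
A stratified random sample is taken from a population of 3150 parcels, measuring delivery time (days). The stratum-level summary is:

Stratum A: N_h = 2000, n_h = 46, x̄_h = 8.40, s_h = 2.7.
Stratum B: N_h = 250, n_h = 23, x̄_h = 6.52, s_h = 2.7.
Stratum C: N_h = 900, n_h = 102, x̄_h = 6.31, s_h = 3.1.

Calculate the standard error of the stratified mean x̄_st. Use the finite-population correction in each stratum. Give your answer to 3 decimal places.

SE(x̄_st) ≈ 0.267

V̂(x̄_st) = Σ W_h² (1 − n_h/N_h) s_h²/n_h, with W_h = N_h/N and N = 3150:
  stratum A: (2000/3150)²·(1 − 46/2000)·2.7²/46 = 0.062417
  stratum B: (250/3150)²·(1 − 23/250)·2.7²/23 = 0.00181278
  stratum C: (900/3150)²·(1 − 102/900)·3.1²/102 = 0.00681942
V̂(x̄_st) = 0.0710492
SE(x̄_st) = √0.0710492 = 0.266551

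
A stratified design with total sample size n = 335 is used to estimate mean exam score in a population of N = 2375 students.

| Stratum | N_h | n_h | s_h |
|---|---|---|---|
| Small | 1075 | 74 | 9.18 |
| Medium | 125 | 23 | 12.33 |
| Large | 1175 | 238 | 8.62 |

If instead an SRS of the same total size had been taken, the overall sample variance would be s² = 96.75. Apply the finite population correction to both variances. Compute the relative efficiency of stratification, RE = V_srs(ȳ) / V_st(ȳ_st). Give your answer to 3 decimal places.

RE ≈ 0.846

V̂(ȳ_st) = Σ W_h² (1 − n_h/N_h) s_h²/n_h, with W_h = N_h/N and N = 2375:
  stratum Small: (1075/2375)²·(1 − 74/1075)·9.18²/74 = 0.217255
  stratum Medium: (125/2375)²·(1 − 23/125)·12.33²/23 = 0.0149411
  stratum Large: (1175/2375)²·(1 − 238/1175)·8.62²/238 = 0.0609379
V_st = 0.293134
V_srs = (1 − 335/2375)·96.75/335 = 0.248069
Relative efficiency = V_srs / V_st = 0.248069/0.293134 = 0.8463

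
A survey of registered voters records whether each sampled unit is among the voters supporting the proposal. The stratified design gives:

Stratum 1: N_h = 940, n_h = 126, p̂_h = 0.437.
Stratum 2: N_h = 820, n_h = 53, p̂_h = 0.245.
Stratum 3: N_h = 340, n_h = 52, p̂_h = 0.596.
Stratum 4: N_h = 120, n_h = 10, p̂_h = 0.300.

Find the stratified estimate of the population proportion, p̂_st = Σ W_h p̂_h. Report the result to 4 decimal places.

N = 2220; stratum weights W_h = N_h/N.
p̂_st = Σ W_h p̂_h = (940·0.437 + 820·0.245 + 340·0.596 + 120·0.300)/2220 = 0.38303

p̂_st ≈ 0.3830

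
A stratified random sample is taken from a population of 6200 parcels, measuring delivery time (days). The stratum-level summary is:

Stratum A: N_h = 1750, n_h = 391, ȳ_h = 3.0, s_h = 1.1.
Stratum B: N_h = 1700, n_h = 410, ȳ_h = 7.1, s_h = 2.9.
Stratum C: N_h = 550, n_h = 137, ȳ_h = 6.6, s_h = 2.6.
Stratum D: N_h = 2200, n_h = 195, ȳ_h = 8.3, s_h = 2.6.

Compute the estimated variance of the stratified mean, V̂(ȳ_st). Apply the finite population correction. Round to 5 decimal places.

V̂(ȳ_st) = Σ W_h² (1 − n_h/N_h) s_h²/n_h, with W_h = N_h/N and N = 6200:
  stratum A: (1750/6200)²·(1 − 391/1750)·1.1²/391 = 0.000191462
  stratum B: (1700/6200)²·(1 − 410/1700)·2.9²/410 = 0.00117022
  stratum C: (550/6200)²·(1 − 137/550)·2.6²/137 = 0.000291578
  stratum D: (2200/6200)²·(1 − 195/2200)·2.6²/195 = 0.00397801
V̂(ȳ_st) = 0.00563127

V̂(ȳ_st) ≈ 0.00563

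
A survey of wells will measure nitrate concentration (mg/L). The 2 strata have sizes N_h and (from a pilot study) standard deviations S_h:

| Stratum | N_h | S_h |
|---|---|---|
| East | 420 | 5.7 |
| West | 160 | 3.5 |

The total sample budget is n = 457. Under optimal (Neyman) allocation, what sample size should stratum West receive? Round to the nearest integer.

Neyman allocation: n_h = n · N_h S_h / Σ N_i S_i, with n = 457.
  stratum East: N_h·S_h = 420·5.7 = 2394.00
  stratum West: N_h·S_h = 160·3.5 = 560.00
Σ N_h S_h = 2954.00
n for stratum West = 457·560.00/2954.00 = 86.635 → 87

87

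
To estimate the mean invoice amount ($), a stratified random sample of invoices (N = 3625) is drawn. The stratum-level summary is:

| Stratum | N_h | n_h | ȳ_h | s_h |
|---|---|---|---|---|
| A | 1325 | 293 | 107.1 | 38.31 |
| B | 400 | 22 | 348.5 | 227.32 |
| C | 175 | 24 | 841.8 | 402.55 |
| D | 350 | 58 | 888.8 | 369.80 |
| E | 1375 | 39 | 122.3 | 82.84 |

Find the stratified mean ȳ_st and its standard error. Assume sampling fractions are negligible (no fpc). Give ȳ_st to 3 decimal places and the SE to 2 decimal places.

ȳ_st ≈ 250.446, SE ≈ 9.61

ȳ_st = Σ W_h ȳ_h = (1325·107.1 + 400·348.5 + 175·841.8 + 350·888.8 + 1375·122.3)/3625 = 250.44552
V̂(ȳ_st) = Σ W_h² s_h²/n_h, with W_h = N_h/N and N = 3625:
  stratum A: (1325/3625)²·38.31²/293 = 0.669225
  stratum B: (400/3625)²·227.32²/22 = 28.5994
  stratum C: (175/3625)²·402.55²/24 = 15.7358
  stratum D: (350/3625)²·369.80²/58 = 21.9799
  stratum E: (1375/3625)²·82.84²/39 = 25.3166
V̂(ȳ_st) = 92.3009
SE(ȳ_st) = √92.3009 = 9.60733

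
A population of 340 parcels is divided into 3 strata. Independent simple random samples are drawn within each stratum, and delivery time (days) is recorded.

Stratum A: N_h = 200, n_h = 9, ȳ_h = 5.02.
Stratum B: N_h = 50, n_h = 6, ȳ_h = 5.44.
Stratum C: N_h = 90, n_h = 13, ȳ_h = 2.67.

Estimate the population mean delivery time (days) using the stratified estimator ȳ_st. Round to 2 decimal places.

N = Σ N_h = 340. Stratum weights W_h = N_h/N.
ȳ_st = (200·5.02 + 50·5.44 + 90·2.67) / 340 = 4.4597

ȳ_st ≈ 4.46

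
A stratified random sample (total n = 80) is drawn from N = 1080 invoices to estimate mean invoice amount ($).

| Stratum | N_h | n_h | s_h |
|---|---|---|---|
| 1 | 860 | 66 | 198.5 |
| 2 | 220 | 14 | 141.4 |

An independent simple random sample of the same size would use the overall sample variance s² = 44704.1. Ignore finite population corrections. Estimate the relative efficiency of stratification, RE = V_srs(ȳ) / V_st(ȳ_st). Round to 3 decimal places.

RE ≈ 1.276

V̂(ȳ_st) = Σ W_h² s_h²/n_h, with W_h = N_h/N and N = 1080:
  stratum 1: (860/1080)²·198.5²/66 = 378.553
  stratum 2: (220/1080)²·141.4²/14 = 59.261
V_st = 437.814
V_srs = s²/n = 44704.1/80 = 558.801
Relative efficiency = V_srs / V_st = 558.801/437.814 = 1.2763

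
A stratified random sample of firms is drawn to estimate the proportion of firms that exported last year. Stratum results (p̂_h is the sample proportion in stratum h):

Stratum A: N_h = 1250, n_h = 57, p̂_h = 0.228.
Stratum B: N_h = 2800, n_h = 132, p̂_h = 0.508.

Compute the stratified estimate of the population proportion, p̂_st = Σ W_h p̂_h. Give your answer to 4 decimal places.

N = 4050; stratum weights W_h = N_h/N.
p̂_st = Σ W_h p̂_h = (1250·0.228 + 2800·0.508)/4050 = 0.42158

p̂_st ≈ 0.4216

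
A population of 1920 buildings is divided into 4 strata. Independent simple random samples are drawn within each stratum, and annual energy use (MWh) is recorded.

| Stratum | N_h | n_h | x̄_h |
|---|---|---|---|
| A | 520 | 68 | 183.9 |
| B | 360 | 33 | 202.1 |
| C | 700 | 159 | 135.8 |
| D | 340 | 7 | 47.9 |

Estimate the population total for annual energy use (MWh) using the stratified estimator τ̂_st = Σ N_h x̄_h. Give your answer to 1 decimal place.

τ̂_st = Σ N_h x̄_h = 520·183.9 + 360·202.1 + 700·135.8 + 340·47.9 = 279730.0

τ̂_st ≈ 279730.0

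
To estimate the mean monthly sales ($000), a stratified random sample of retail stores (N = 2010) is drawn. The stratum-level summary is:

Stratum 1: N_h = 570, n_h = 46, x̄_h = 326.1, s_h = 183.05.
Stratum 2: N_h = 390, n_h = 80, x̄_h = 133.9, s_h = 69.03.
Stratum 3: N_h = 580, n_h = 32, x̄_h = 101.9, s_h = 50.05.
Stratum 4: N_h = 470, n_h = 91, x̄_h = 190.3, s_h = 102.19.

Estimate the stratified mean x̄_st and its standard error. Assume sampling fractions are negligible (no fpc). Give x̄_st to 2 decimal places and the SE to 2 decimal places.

x̄_st = Σ W_h x̄_h = (570·326.1 + 390·133.9 + 580·101.9 + 470·190.3)/2010 = 192.35871
V̂(x̄_st) = Σ W_h² s_h²/n_h, with W_h = N_h/N and N = 2010:
  stratum 1: (570/2010)²·183.05²/46 = 58.5786
  stratum 2: (390/2010)²·69.03²/80 = 2.24245
  stratum 3: (580/2010)²·50.05²/32 = 6.51812
  stratum 4: (470/2010)²·102.19²/91 = 6.2745
V̂(x̄_st) = 73.6137
SE(x̄_st) = √73.6137 = 8.57984

x̄_st ≈ 192.36, SE ≈ 8.58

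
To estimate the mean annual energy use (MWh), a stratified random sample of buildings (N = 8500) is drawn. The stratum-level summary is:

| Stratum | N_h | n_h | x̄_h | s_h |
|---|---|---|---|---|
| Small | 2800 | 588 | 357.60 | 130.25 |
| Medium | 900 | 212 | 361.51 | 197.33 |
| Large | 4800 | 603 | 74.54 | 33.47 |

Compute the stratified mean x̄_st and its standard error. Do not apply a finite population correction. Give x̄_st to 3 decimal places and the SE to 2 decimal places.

x̄_st = Σ W_h x̄_h = (2800·357.60 + 900·361.51 + 4800·74.54)/8500 = 198.16835
V̂(x̄_st) = Σ W_h² s_h²/n_h, with W_h = N_h/N and N = 8500:
  stratum Small: (2800/8500)²·130.25²/588 = 3.13081
  stratum Medium: (900/8500)²·197.33²/212 = 2.0592
  stratum Large: (4800/8500)²·33.47²/603 = 0.592432
V̂(x̄_st) = 5.78243
SE(x̄_st) = √5.78243 = 2.40467

x̄_st ≈ 198.168, SE ≈ 2.40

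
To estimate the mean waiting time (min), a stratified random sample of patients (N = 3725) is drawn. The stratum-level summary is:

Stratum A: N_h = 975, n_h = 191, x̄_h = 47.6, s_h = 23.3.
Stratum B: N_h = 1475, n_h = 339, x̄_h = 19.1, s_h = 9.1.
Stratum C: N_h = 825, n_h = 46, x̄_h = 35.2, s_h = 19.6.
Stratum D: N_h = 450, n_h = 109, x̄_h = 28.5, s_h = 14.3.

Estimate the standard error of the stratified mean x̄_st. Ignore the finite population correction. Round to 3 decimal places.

V̂(x̄_st) = Σ W_h² s_h²/n_h, with W_h = N_h/N and N = 3725:
  stratum A: (975/3725)²·23.3²/191 = 0.194731
  stratum B: (1475/3725)²·9.1²/339 = 0.0383014
  stratum C: (825/3725)²·19.6²/46 = 0.409647
  stratum D: (450/3725)²·14.3²/109 = 0.027379
V̂(x̄_st) = 0.670058
SE(x̄_st) = √0.670058 = 0.818571

SE(x̄_st) ≈ 0.819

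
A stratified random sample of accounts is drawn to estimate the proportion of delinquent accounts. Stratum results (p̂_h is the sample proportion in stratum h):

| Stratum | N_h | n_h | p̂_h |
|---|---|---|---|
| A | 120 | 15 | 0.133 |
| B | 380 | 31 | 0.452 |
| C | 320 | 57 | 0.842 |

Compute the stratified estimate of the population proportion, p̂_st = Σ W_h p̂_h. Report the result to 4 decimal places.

p̂_st ≈ 0.5575

N = 820; stratum weights W_h = N_h/N.
p̂_st = Σ W_h p̂_h = (120·0.133 + 380·0.452 + 320·0.842)/820 = 0.55751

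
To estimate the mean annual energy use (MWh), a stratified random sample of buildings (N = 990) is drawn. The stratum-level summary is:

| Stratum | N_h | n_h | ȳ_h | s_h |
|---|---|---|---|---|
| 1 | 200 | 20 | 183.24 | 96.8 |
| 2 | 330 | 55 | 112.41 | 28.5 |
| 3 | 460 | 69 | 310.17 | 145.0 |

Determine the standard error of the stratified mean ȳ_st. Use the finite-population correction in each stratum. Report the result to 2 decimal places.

V̂(ȳ_st) = Σ W_h² (1 − n_h/N_h) s_h²/n_h, with W_h = N_h/N and N = 990:
  stratum 1: (200/990)²·(1 − 20/200)·96.8²/20 = 17.2089
  stratum 2: (330/990)²·(1 − 55/330)·28.5²/55 = 1.36742
  stratum 3: (460/990)²·(1 − 69/460)·145.0²/69 = 55.9179
V̂(ȳ_st) = 74.4942
SE(ȳ_st) = √74.4942 = 8.631

SE(ȳ_st) ≈ 8.63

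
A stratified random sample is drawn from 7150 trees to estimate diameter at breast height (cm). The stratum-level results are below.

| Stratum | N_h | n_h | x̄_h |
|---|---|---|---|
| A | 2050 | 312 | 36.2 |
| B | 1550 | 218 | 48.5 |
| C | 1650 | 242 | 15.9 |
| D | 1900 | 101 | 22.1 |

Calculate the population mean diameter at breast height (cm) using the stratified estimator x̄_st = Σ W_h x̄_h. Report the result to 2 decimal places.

x̄_st ≈ 30.43

N = Σ N_h = 7150. Stratum weights W_h = N_h/N.
x̄_st = (2050·36.2 + 1550·48.5 + 1650·15.9 + 1900·22.1) / 7150 = 30.4350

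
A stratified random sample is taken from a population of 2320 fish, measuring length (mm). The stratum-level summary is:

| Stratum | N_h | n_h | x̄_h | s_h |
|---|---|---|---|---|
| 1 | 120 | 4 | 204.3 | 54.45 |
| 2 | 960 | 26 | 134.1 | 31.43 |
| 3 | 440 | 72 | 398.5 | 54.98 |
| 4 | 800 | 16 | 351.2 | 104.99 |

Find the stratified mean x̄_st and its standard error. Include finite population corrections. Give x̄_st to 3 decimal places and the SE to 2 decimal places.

x̄_st = Σ W_h x̄_h = (120·204.3 + 960·134.1 + 440·398.5 + 800·351.2)/2320 = 262.73793
V̂(x̄_st) = Σ W_h² (1 − n_h/N_h) s_h²/n_h, with W_h = N_h/N and N = 2320:
  stratum 1: (120/2320)²·(1 − 4/120)·54.45²/4 = 1.9169
  stratum 2: (960/2320)²·(1 − 26/960)·31.43²/26 = 6.32933
  stratum 3: (440/2320)²·(1 − 72/440)·54.98²/72 = 1.26299
  stratum 4: (800/2320)²·(1 − 16/800)·104.99²/16 = 80.2797
V̂(x̄_st) = 89.789
SE(x̄_st) = √89.789 = 9.4757

x̄_st ≈ 262.738, SE ≈ 9.48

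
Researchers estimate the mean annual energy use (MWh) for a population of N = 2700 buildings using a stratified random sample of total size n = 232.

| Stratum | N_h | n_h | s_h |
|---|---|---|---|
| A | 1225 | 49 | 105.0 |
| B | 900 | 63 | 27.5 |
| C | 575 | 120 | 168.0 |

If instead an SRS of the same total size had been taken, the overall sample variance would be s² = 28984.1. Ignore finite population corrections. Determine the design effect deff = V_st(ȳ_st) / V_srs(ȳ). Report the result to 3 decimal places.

V̂(ȳ_st) = Σ W_h² s_h²/n_h, with W_h = N_h/N and N = 2700:
  stratum A: (1225/2700)²·105.0²/49 = 46.3156
  stratum B: (900/2700)²·27.5²/63 = 1.33377
  stratum C: (575/2700)²·168.0²/120 = 10.6671
V_st = 58.3164
V_srs = s²/n = 28984.1/232 = 124.931
deff = V_st / V_srs = 58.3164/124.931 = 0.4668

deff ≈ 0.467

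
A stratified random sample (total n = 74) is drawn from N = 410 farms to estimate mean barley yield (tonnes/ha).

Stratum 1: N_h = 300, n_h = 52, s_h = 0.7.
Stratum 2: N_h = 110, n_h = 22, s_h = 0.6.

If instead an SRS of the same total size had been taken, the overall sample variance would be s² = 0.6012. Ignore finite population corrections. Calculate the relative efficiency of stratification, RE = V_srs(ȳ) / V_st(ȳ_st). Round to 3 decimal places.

RE ≈ 1.306

V̂(ȳ_st) = Σ W_h² s_h²/n_h, with W_h = N_h/N and N = 410:
  stratum 1: (300/410)²·0.7²/52 = 0.00504507
  stratum 2: (110/410)²·0.6²/22 = 0.00117787
V_st = 0.00622294
V_srs = s²/n = 0.6012/74 = 0.00812432
Relative efficiency = V_srs / V_st = 0.00812432/0.00622294 = 1.3055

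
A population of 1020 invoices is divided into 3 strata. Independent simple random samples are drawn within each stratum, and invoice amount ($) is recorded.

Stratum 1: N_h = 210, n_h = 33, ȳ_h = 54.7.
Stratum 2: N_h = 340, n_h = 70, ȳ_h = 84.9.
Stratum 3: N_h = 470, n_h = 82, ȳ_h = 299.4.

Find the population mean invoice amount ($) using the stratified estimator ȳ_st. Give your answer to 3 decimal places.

N = Σ N_h = 1020. Stratum weights W_h = N_h/N.
ȳ_st = (210·54.7 + 340·84.9 + 470·299.4) / 1020 = 177.52059

ȳ_st ≈ 177.521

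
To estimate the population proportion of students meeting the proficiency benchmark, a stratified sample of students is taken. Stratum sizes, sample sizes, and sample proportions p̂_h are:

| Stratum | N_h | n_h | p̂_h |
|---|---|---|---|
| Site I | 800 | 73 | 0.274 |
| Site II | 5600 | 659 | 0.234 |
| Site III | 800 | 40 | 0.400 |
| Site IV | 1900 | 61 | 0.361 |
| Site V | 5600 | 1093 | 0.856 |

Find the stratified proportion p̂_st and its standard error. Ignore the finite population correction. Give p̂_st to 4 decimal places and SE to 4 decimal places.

p̂_st ≈ 0.4986, SE ≈ 0.0121

N = 14700; stratum weights W_h = N_h/N.
p̂_st = Σ W_h p̂_h = (800·0.274 + 5600·0.234 + 800·0.400 + 1900·0.361 + 5600·0.856)/14700 = 0.49858
V̂(p̂_st) = Σ W_h² p̂_h(1−p̂_h)/(n_h−1):
  stratum Site I: (800/14700)²·0.274·0.726/72 = 8.18276e-06
  stratum Site II: (5600/14700)²·0.234·0.766/658 = 3.9533e-05
  stratum Site III: (800/14700)²·0.400·0.600/39 = 1.8226e-05
  stratum Site IV: (1900/14700)²·0.361·0.639/60 = 6.42287e-05
  stratum Site V: (5600/14700)²·0.856·0.144/1092 = 1.63816e-05
V̂(p̂_st) = 0.000146552; SE = √V̂ = 0.0121059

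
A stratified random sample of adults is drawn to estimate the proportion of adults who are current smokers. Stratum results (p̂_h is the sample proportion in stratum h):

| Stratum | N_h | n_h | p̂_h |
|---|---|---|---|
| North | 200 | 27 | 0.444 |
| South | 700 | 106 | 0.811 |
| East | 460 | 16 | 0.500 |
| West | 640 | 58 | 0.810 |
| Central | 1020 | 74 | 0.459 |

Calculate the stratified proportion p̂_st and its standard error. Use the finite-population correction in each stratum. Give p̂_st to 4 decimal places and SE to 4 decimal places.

N = 3020; stratum weights W_h = N_h/N.
p̂_st = Σ W_h p̂_h = (200·0.444 + 700·0.811 + 460·0.500 + 640·0.810 + 1020·0.459)/3020 = 0.62023
V̂(p̂_st) = Σ W_h² (1 − n_h/N_h) p̂_h(1−p̂_h)/(n_h−1):
  stratum North: (200/3020)²·(1 − 27/200)·0.444·0.556/26 = 3.60202e-05
  stratum South: (700/3020)²·(1 − 106/700)·0.811·0.189/105 = 6.65524e-05
  stratum East: (460/3020)²·(1 − 16/460)·0.500·0.500/15 = 0.000373229
  stratum West: (640/3020)²·(1 − 58/640)·0.810·0.190/57 = 0.000110269
  stratum Central: (1020/3020)²·(1 − 74/1020)·0.459·0.541/73 = 0.000359886
V̂(p̂_st) = 0.000945956; SE = √V̂ = 0.0307564

p̂_st ≈ 0.6202, SE ≈ 0.0308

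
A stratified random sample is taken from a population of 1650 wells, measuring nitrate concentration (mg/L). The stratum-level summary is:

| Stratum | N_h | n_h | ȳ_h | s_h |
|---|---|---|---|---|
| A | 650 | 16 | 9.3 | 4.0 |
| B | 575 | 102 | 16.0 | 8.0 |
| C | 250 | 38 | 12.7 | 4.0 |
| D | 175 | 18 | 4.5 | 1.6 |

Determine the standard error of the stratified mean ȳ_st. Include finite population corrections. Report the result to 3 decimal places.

SE(ȳ_st) ≈ 0.473

V̂(ȳ_st) = Σ W_h² (1 − n_h/N_h) s_h²/n_h, with W_h = N_h/N and N = 1650:
  stratum A: (650/1650)²·(1 − 16/650)·4.0²/16 = 0.151368
  stratum B: (575/1650)²·(1 − 102/575)·8.0²/102 = 0.0626817
  stratum C: (250/1650)²·(1 − 38/250)·4.0²/38 = 0.0081968
  stratum D: (175/1650)²·(1 − 18/175)·1.6²/18 = 0.00143528
V̂(ȳ_st) = 0.223682
SE(ȳ_st) = √0.223682 = 0.47295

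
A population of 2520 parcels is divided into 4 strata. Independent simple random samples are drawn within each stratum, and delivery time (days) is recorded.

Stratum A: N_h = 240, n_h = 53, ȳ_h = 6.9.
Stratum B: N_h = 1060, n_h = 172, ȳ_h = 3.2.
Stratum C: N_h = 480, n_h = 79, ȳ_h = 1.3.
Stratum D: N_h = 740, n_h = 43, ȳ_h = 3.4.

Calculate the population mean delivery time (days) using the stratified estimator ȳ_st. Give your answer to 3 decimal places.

N = Σ N_h = 2520. Stratum weights W_h = N_h/N.
ȳ_st = (240·6.9 + 1060·3.2 + 480·1.3 + 740·3.4) / 2520 = 3.24921

ȳ_st ≈ 3.249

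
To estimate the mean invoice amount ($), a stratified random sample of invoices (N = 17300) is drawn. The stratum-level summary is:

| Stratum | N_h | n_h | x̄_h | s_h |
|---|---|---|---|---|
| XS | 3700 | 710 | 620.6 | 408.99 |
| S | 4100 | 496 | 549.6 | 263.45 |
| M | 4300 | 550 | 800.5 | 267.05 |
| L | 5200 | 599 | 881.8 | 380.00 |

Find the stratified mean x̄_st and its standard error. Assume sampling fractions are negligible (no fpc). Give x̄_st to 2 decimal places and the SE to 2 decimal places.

x̄_st = Σ W_h x̄_h = (3700·620.6 + 4100·549.6 + 4300·800.5 + 5200·881.8)/17300 = 726.99942
V̂(x̄_st) = Σ W_h² s_h²/n_h, with W_h = N_h/N and N = 17300:
  stratum XS: (3700/17300)²·408.99²/710 = 10.7765
  stratum S: (4100/17300)²·263.45²/496 = 7.85942
  stratum M: (4300/17300)²·267.05²/550 = 8.01064
  stratum L: (5200/17300)²·380.00²/599 = 21.7798
V̂(x̄_st) = 48.4264
SE(x̄_st) = √48.4264 = 6.95891

x̄_st ≈ 727.00, SE ≈ 6.96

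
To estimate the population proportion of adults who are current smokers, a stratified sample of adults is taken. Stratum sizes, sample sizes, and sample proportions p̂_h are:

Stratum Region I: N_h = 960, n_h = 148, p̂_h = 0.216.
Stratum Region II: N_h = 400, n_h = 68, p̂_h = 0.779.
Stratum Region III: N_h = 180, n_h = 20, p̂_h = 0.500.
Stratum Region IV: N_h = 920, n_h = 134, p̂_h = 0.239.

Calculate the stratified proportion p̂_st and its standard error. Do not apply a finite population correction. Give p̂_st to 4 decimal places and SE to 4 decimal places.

N = 2460; stratum weights W_h = N_h/N.
p̂_st = Σ W_h p̂_h = (960·0.216 + 400·0.779 + 180·0.500 + 920·0.239)/2460 = 0.33693
V̂(p̂_st) = Σ W_h² p̂_h(1−p̂_h)/(n_h−1):
  stratum Region I: (960/2460)²·0.216·0.784/147 = 0.000175438
  stratum Region II: (400/2460)²·0.779·0.221/67 = 6.79367e-05
  stratum Region III: (180/2460)²·0.500·0.500/19 = 7.04468e-05
  stratum Region IV: (920/2460)²·0.239·0.761/133 = 0.000191265
V̂(p̂_st) = 0.000505087; SE = √V̂ = 0.0224741

p̂_st ≈ 0.3369, SE ≈ 0.0225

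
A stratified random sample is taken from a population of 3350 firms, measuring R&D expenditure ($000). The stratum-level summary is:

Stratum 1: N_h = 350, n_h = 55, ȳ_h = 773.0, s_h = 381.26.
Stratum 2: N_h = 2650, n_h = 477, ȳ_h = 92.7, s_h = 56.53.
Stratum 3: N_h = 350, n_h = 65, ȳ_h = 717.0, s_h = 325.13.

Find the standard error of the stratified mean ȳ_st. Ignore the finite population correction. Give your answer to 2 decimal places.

SE(ȳ_st) ≈ 7.13

V̂(ȳ_st) = Σ W_h² s_h²/n_h, with W_h = N_h/N and N = 3350:
  stratum 1: (350/3350)²·381.26²/55 = 28.8487
  stratum 2: (2650/3350)²·56.53²/477 = 4.1922
  stratum 3: (350/3350)²·325.13²/65 = 17.752
V̂(ȳ_st) = 50.7929
SE(ȳ_st) = √50.7929 = 7.12691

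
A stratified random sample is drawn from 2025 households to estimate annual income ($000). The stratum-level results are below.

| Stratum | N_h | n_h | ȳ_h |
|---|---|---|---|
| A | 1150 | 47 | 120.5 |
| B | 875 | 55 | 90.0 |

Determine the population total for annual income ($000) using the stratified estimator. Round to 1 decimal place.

τ̂_st ≈ 217325.0

τ̂_st = Σ N_h ȳ_h = 1150·120.5 + 875·90.0 = 217325.0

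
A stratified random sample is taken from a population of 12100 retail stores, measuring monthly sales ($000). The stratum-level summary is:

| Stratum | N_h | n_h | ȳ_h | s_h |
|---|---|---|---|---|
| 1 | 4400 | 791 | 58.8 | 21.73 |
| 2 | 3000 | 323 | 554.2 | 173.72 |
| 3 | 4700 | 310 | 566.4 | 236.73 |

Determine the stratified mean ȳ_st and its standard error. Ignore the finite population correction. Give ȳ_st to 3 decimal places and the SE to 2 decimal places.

ȳ_st ≈ 378.793, SE ≈ 5.75

ȳ_st = Σ W_h ȳ_h = (4400·58.8 + 3000·554.2 + 4700·566.4)/12100 = 378.79339
V̂(ȳ_st) = Σ W_h² s_h²/n_h, with W_h = N_h/N and N = 12100:
  stratum 1: (4400/12100)²·21.73²/791 = 0.0789364
  stratum 2: (3000/12100)²·173.72²/323 = 5.7434
  stratum 3: (4700/12100)²·236.73²/310 = 27.2753
V̂(ȳ_st) = 33.0977
SE(ȳ_st) = √33.0977 = 5.75306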